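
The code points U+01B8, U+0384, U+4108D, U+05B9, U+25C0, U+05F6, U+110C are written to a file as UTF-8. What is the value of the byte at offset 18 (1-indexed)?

0x8C

1-indexed offset 18 is 0-indexed offset 17.
U+01B8 → 2-byte form C6 B8 at offsets 0–1.
U+0384 → 2-byte form CE 84 at offsets 2–3.
U+4108D → 4-byte form F1 81 82 8D at offsets 4–7.
U+05B9 → 2-byte form D6 B9 at offsets 8–9.
U+25C0 → 3-byte form E2 97 80 at offsets 10–12.
U+05F6 → 2-byte form D7 B6 at offsets 13–14.
U+110C → 3-byte form E1 84 8C at offsets 15–17.
Offset 17 falls in char 7's range; it's byte 3 of E1 84 8C = 0x8C.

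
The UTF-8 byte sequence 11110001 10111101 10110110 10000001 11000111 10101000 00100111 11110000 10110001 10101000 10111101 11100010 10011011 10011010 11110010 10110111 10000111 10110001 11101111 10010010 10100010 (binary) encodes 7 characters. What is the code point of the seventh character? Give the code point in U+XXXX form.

U+F4A2

Offset 0: leading byte 0xF1 = 11110001 → 4-byte char #1 = F1 BD B6 81.
Offset 4: leading byte 0xC7 = 11000111 → 2-byte char #2 = C7 A8.
Offset 6: leading byte 0x27 = 00100111 → 1-byte char #3 = 27.
Offset 7: leading byte 0xF0 = 11110000 → 4-byte char #4 = F0 B1 A8 BD.
Offset 11: leading byte 0xE2 = 11100010 → 3-byte char #5 = E2 9B 9A.
Offset 14: leading byte 0xF2 = 11110010 → 4-byte char #6 = F2 B7 87 B1.
Offset 18: leading byte 0xEF = 11101111 → 3-byte char #7 = EF 92 A2.
Leading byte 0xEF = 11101111 matches 1110xxxx → 3-byte sequence.
Byte 1: 0xEF = 11101111, payload 1111 (4 bits).
Byte 2: 0x92 = 10010010 (10xxxxxx ✓), payload 010010.
Byte 3: 0xA2 = 10100010 (10xxxxxx ✓), payload 100010.
Concatenate: 1111010010100010 = 0xF4A2 (16 bits → U+F4A2).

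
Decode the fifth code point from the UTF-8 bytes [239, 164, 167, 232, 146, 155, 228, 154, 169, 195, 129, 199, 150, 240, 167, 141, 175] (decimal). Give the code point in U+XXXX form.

U+01D6

Offset 0: leading byte 0xEF = 11101111 → 3-byte char #1 = EF A4 A7.
Offset 3: leading byte 0xE8 = 11101000 → 3-byte char #2 = E8 92 9B.
Offset 6: leading byte 0xE4 = 11100100 → 3-byte char #3 = E4 9A A9.
Offset 9: leading byte 0xC3 = 11000011 → 2-byte char #4 = C3 81.
Offset 11: leading byte 0xC7 = 11000111 → 2-byte char #5 = C7 96.
Leading byte 0xC7 = 11000111 matches 110xxxxx → 2-byte sequence.
Byte 1: 0xC7 = 11000111, payload 00111 (5 bits).
Byte 2: 0x96 = 10010110 (10xxxxxx ✓), payload 010110.
Concatenate: 00111010110 = 0x1D6 (11 bits → U+01D6).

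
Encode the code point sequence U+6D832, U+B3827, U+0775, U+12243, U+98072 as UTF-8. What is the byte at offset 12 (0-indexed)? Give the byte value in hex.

0x89

U+6D832 → 4-byte form F1 AD A0 B2 at offsets 0–3.
U+B3827 → 4-byte form F2 B3 A0 A7 at offsets 4–7.
U+0775 → 2-byte form DD B5 at offsets 8–9.
U+12243 → 4-byte form F0 92 89 83 at offsets 10–13.
Offset 12 falls in char 4's range; it's byte 3 of F0 92 89 83 = 0x89.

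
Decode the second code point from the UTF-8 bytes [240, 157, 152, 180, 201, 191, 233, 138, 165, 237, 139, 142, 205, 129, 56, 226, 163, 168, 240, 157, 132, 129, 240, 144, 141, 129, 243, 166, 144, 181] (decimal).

Offset 0: leading byte 0xF0 = 11110000 → 4-byte char #1 = F0 9D 98 B4.
Offset 4: leading byte 0xC9 = 11001001 → 2-byte char #2 = C9 BF.
Leading byte 0xC9 = 11001001 matches 110xxxxx → 2-byte sequence.
Byte 1: 0xC9 = 11001001, payload 01001 (5 bits).
Byte 2: 0xBF = 10111111 (10xxxxxx ✓), payload 111111.
Concatenate: 01001111111 = 0x27F (11 bits → U+027F).

U+027F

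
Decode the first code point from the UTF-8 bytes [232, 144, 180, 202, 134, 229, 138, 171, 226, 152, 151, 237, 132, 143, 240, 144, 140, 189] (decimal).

Offset 0: leading byte 0xE8 = 11101000 → 3-byte char #1 = E8 90 B4.
Leading byte 0xE8 = 11101000 matches 1110xxxx → 3-byte sequence.
Byte 1: 0xE8 = 11101000, payload 1000 (4 bits).
Byte 2: 0x90 = 10010000 (10xxxxxx ✓), payload 010000.
Byte 3: 0xB4 = 10110100 (10xxxxxx ✓), payload 110100.
Concatenate: 1000010000110100 = 0x8434 (16 bits → U+8434).

U+8434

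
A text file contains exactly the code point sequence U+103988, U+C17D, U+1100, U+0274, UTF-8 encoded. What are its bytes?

F4 83 A6 88 EC 85 BD E1 84 80 C9 B4

U+103988: 4-byte form → F4 83 A6 88.
U+C17D: 3-byte form → EC 85 BD.
U+1100: 3-byte form → E1 84 80.
U+0274: 2-byte form → C9 B4.
Concatenated (12 bytes): F4 83 A6 88 EC 85 BD E1 84 80 C9 B4.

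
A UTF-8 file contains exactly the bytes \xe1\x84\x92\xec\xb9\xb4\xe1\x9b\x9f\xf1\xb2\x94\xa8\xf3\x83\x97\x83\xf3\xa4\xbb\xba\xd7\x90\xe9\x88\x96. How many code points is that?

Byte at offset 0: 0xE1 = 11100001 → 3-byte char (#1). Advance 3.
Byte at offset 3: 0xEC = 11101100 → 3-byte char (#2). Advance 3.
Byte at offset 6: 0xE1 = 11100001 → 3-byte char (#3). Advance 3.
Byte at offset 9: 0xF1 = 11110001 → 4-byte char (#4). Advance 4.
Byte at offset 13: 0xF3 = 11110011 → 4-byte char (#5). Advance 4.
Byte at offset 17: 0xF3 = 11110011 → 4-byte char (#6). Advance 4.
Byte at offset 21: 0xD7 = 11010111 → 2-byte char (#7). Advance 2.
Byte at offset 23: 0xE9 = 11101001 → 3-byte char (#8). Advance 3.
Reached end at offset 26 after 8 code points.

8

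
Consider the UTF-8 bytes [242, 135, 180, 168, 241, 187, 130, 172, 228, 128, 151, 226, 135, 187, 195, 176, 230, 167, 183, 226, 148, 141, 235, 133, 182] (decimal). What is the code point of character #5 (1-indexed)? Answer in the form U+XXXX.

U+00F0

Offset 0: leading byte 0xF2 = 11110010 → 4-byte char #1 = F2 87 B4 A8.
Offset 4: leading byte 0xF1 = 11110001 → 4-byte char #2 = F1 BB 82 AC.
Offset 8: leading byte 0xE4 = 11100100 → 3-byte char #3 = E4 80 97.
Offset 11: leading byte 0xE2 = 11100010 → 3-byte char #4 = E2 87 BB.
Offset 14: leading byte 0xC3 = 11000011 → 2-byte char #5 = C3 B0.
Leading byte 0xC3 = 11000011 matches 110xxxxx → 2-byte sequence.
Byte 1: 0xC3 = 11000011, payload 00011 (5 bits).
Byte 2: 0xB0 = 10110000 (10xxxxxx ✓), payload 110000.
Concatenate: 00011110000 = 0xF0 (11 bits → U+00F0).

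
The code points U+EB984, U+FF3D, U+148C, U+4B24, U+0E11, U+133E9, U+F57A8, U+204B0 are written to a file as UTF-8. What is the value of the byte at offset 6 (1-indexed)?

1-indexed offset 6 is 0-indexed offset 5.
U+EB984 → 4-byte form F3 AB A6 84 at offsets 0–3.
U+FF3D → 3-byte form EF BC BD at offsets 4–6.
Offset 5 falls in char 2's range; it's byte 2 of EF BC BD = 0xBC.

0xBC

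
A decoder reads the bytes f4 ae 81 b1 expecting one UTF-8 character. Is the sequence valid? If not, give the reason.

invalid (encodes a value above U+10FFFF)

Leading byte 0xF4 = 11110100 → 4-byte form.
Payload = 0x12E071, which exceeds U+10FFFF, the maximum Unicode code point. (Leading bytes F5–FF, or F4 followed by ≥ 0x90, are invalid.)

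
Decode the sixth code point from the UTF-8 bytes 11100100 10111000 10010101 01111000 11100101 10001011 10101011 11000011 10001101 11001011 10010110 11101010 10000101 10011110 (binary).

U+A15E

Offset 0: leading byte 0xE4 = 11100100 → 3-byte char #1 = E4 B8 95.
Offset 3: leading byte 0x78 = 01111000 → 1-byte char #2 = 78.
Offset 4: leading byte 0xE5 = 11100101 → 3-byte char #3 = E5 8B AB.
Offset 7: leading byte 0xC3 = 11000011 → 2-byte char #4 = C3 8D.
Offset 9: leading byte 0xCB = 11001011 → 2-byte char #5 = CB 96.
Offset 11: leading byte 0xEA = 11101010 → 3-byte char #6 = EA 85 9E.
Leading byte 0xEA = 11101010 matches 1110xxxx → 3-byte sequence.
Byte 1: 0xEA = 11101010, payload 1010 (4 bits).
Byte 2: 0x85 = 10000101 (10xxxxxx ✓), payload 000101.
Byte 3: 0x9E = 10011110 (10xxxxxx ✓), payload 011110.
Concatenate: 1010000101011110 = 0xA15E (16 bits → U+A15E).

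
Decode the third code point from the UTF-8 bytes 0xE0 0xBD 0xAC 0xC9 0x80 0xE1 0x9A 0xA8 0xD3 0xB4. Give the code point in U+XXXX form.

U+16A8

Offset 0: leading byte 0xE0 = 11100000 → 3-byte char #1 = E0 BD AC.
Offset 3: leading byte 0xC9 = 11001001 → 2-byte char #2 = C9 80.
Offset 5: leading byte 0xE1 = 11100001 → 3-byte char #3 = E1 9A A8.
Leading byte 0xE1 = 11100001 matches 1110xxxx → 3-byte sequence.
Byte 1: 0xE1 = 11100001, payload 0001 (4 bits).
Byte 2: 0x9A = 10011010 (10xxxxxx ✓), payload 011010.
Byte 3: 0xA8 = 10101000 (10xxxxxx ✓), payload 101000.
Concatenate: 0001011010101000 = 0x16A8 (16 bits → U+16A8).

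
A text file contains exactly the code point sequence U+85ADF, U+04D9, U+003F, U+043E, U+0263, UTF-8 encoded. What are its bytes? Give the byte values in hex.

U+85ADF: 4-byte form → F2 85 AB 9F.
U+04D9: 2-byte form → D3 99.
U+003F: 1-byte form → 3F.
U+043E: 2-byte form → D0 BE.
U+0263: 2-byte form → C9 A3.
Concatenated (11 bytes): F2 85 AB 9F D3 99 3F D0 BE C9 A3.

F2 85 AB 9F D3 99 3F D0 BE C9 A3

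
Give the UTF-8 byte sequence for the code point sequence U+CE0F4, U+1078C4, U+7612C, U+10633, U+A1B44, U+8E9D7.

F3 8E 83 B4 F4 87 A3 84 F1 B6 84 AC F0 90 98 B3 F2 A1 AD 84 F2 8E A7 97

U+CE0F4: 4-byte form → F3 8E 83 B4.
U+1078C4: 4-byte form → F4 87 A3 84.
U+7612C: 4-byte form → F1 B6 84 AC.
U+10633: 4-byte form → F0 90 98 B3.
U+A1B44: 4-byte form → F2 A1 AD 84.
U+8E9D7: 4-byte form → F2 8E A7 97.
Concatenated (24 bytes): F3 8E 83 B4 F4 87 A3 84 F1 B6 84 AC F0 90 98 B3 F2 A1 AD 84 F2 8E A7 97.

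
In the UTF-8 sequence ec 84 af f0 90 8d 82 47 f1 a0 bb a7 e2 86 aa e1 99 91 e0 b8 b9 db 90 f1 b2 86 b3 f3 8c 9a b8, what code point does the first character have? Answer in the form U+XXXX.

U+C12F

Offset 0: leading byte 0xEC = 11101100 → 3-byte char #1 = EC 84 AF.
Leading byte 0xEC = 11101100 matches 1110xxxx → 3-byte sequence.
Byte 1: 0xEC = 11101100, payload 1100 (4 bits).
Byte 2: 0x84 = 10000100 (10xxxxxx ✓), payload 000100.
Byte 3: 0xAF = 10101111 (10xxxxxx ✓), payload 101111.
Concatenate: 1100000100101111 = 0xC12F (16 bits → U+C12F).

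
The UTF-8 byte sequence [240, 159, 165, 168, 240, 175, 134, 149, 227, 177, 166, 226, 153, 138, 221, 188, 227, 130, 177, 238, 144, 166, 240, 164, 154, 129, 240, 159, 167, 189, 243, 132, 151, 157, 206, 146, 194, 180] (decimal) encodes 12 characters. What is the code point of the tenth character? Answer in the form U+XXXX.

Offset 0: leading byte 0xF0 = 11110000 → 4-byte char #1 = F0 9F A5 A8.
Offset 4: leading byte 0xF0 = 11110000 → 4-byte char #2 = F0 AF 86 95.
Offset 8: leading byte 0xE3 = 11100011 → 3-byte char #3 = E3 B1 A6.
Offset 11: leading byte 0xE2 = 11100010 → 3-byte char #4 = E2 99 8A.
Offset 14: leading byte 0xDD = 11011101 → 2-byte char #5 = DD BC.
Offset 16: leading byte 0xE3 = 11100011 → 3-byte char #6 = E3 82 B1.
Offset 19: leading byte 0xEE = 11101110 → 3-byte char #7 = EE 90 A6.
Offset 22: leading byte 0xF0 = 11110000 → 4-byte char #8 = F0 A4 9A 81.
Offset 26: leading byte 0xF0 = 11110000 → 4-byte char #9 = F0 9F A7 BD.
Offset 30: leading byte 0xF3 = 11110011 → 4-byte char #10 = F3 84 97 9D.
Leading byte 0xF3 = 11110011 matches 11110xxx → 4-byte sequence.
Byte 1: 0xF3 = 11110011, payload 011 (3 bits).
Byte 2: 0x84 = 10000100 (10xxxxxx ✓), payload 000100.
Byte 3: 0x97 = 10010111 (10xxxxxx ✓), payload 010111.
Byte 4: 0x9D = 10011101 (10xxxxxx ✓), payload 011101.
Concatenate: 011000100010111011101 = 0xC45DD (21 bits → U+C45DD).

U+C45DD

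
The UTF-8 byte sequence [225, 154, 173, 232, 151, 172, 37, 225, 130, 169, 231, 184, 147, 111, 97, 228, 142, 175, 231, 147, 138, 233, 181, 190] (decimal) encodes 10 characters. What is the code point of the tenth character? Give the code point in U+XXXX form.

Offset 0: leading byte 0xE1 = 11100001 → 3-byte char #1 = E1 9A AD.
Offset 3: leading byte 0xE8 = 11101000 → 3-byte char #2 = E8 97 AC.
Offset 6: leading byte 0x25 = 00100101 → 1-byte char #3 = 25.
Offset 7: leading byte 0xE1 = 11100001 → 3-byte char #4 = E1 82 A9.
Offset 10: leading byte 0xE7 = 11100111 → 3-byte char #5 = E7 B8 93.
Offset 13: leading byte 0x6F = 01101111 → 1-byte char #6 = 6F.
Offset 14: leading byte 0x61 = 01100001 → 1-byte char #7 = 61.
Offset 15: leading byte 0xE4 = 11100100 → 3-byte char #8 = E4 8E AF.
Offset 18: leading byte 0xE7 = 11100111 → 3-byte char #9 = E7 93 8A.
Offset 21: leading byte 0xE9 = 11101001 → 3-byte char #10 = E9 B5 BE.
Leading byte 0xE9 = 11101001 matches 1110xxxx → 3-byte sequence.
Byte 1: 0xE9 = 11101001, payload 1001 (4 bits).
Byte 2: 0xB5 = 10110101 (10xxxxxx ✓), payload 110101.
Byte 3: 0xBE = 10111110 (10xxxxxx ✓), payload 111110.
Concatenate: 1001110101111110 = 0x9D7E (16 bits → U+9D7E).

U+9D7E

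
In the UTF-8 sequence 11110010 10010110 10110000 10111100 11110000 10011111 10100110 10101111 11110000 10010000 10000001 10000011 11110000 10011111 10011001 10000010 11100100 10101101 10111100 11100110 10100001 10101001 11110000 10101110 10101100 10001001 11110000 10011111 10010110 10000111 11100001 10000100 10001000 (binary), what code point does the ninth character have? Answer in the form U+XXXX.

Offset 0: leading byte 0xF2 = 11110010 → 4-byte char #1 = F2 96 B0 BC.
Offset 4: leading byte 0xF0 = 11110000 → 4-byte char #2 = F0 9F A6 AF.
Offset 8: leading byte 0xF0 = 11110000 → 4-byte char #3 = F0 90 81 83.
Offset 12: leading byte 0xF0 = 11110000 → 4-byte char #4 = F0 9F 99 82.
Offset 16: leading byte 0xE4 = 11100100 → 3-byte char #5 = E4 AD BC.
Offset 19: leading byte 0xE6 = 11100110 → 3-byte char #6 = E6 A1 A9.
Offset 22: leading byte 0xF0 = 11110000 → 4-byte char #7 = F0 AE AC 89.
Offset 26: leading byte 0xF0 = 11110000 → 4-byte char #8 = F0 9F 96 87.
Offset 30: leading byte 0xE1 = 11100001 → 3-byte char #9 = E1 84 88.
Leading byte 0xE1 = 11100001 matches 1110xxxx → 3-byte sequence.
Byte 1: 0xE1 = 11100001, payload 0001 (4 bits).
Byte 2: 0x84 = 10000100 (10xxxxxx ✓), payload 000100.
Byte 3: 0x88 = 10001000 (10xxxxxx ✓), payload 001000.
Concatenate: 0001000100001000 = 0x1108 (16 bits → U+1108).

U+1108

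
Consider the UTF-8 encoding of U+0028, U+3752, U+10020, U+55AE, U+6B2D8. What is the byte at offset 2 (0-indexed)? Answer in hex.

U+0028 → 1-byte form 28 at offsets 0–0.
U+3752 → 3-byte form E3 9D 92 at offsets 1–3.
Offset 2 falls in char 2's range; it's byte 2 of E3 9D 92 = 0x9D.

0x9D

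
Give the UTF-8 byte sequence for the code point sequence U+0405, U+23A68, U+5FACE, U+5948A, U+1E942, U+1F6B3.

U+0405: 2-byte form → D0 85.
U+23A68: 4-byte form → F0 A3 A9 A8.
U+5FACE: 4-byte form → F1 9F AB 8E.
U+5948A: 4-byte form → F1 99 92 8A.
U+1E942: 4-byte form → F0 9E A5 82.
U+1F6B3: 4-byte form → F0 9F 9A B3.
Concatenated (22 bytes): D0 85 F0 A3 A9 A8 F1 9F AB 8E F1 99 92 8A F0 9E A5 82 F0 9F 9A B3.

D0 85 F0 A3 A9 A8 F1 9F AB 8E F1 99 92 8A F0 9E A5 82 F0 9F 9A B3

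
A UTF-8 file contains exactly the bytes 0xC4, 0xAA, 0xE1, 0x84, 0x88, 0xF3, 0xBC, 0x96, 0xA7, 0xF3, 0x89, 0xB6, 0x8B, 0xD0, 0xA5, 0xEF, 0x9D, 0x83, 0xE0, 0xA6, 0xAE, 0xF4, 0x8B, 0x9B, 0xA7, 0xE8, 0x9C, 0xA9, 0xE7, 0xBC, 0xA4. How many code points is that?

10

Byte at offset 0: 0xC4 = 11000100 → 2-byte char (#1). Advance 2.
Byte at offset 2: 0xE1 = 11100001 → 3-byte char (#2). Advance 3.
Byte at offset 5: 0xF3 = 11110011 → 4-byte char (#3). Advance 4.
Byte at offset 9: 0xF3 = 11110011 → 4-byte char (#4). Advance 4.
Byte at offset 13: 0xD0 = 11010000 → 2-byte char (#5). Advance 2.
Byte at offset 15: 0xEF = 11101111 → 3-byte char (#6). Advance 3.
Byte at offset 18: 0xE0 = 11100000 → 3-byte char (#7). Advance 3.
Byte at offset 21: 0xF4 = 11110100 → 4-byte char (#8). Advance 4.
Byte at offset 25: 0xE8 = 11101000 → 3-byte char (#9). Advance 3.
Byte at offset 28: 0xE7 = 11100111 → 3-byte char (#10). Advance 3.
Reached end at offset 31 after 10 code points.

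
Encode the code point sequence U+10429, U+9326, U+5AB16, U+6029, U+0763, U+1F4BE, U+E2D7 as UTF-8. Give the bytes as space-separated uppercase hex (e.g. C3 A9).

U+10429: 4-byte form → F0 90 90 A9.
U+9326: 3-byte form → E9 8C A6.
U+5AB16: 4-byte form → F1 9A AC 96.
U+6029: 3-byte form → E6 80 A9.
U+0763: 2-byte form → DD A3.
U+1F4BE: 4-byte form → F0 9F 92 BE.
U+E2D7: 3-byte form → EE 8B 97.
Concatenated (23 bytes): F0 90 90 A9 E9 8C A6 F1 9A AC 96 E6 80 A9 DD A3 F0 9F 92 BE EE 8B 97.

F0 90 90 A9 E9 8C A6 F1 9A AC 96 E6 80 A9 DD A3 F0 9F 92 BE EE 8B 97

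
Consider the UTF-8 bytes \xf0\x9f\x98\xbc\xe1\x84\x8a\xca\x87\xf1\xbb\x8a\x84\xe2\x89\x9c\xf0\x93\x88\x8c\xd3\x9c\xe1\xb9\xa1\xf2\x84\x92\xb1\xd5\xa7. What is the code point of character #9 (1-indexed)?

Offset 0: leading byte 0xF0 = 11110000 → 4-byte char #1 = F0 9F 98 BC.
Offset 4: leading byte 0xE1 = 11100001 → 3-byte char #2 = E1 84 8A.
Offset 7: leading byte 0xCA = 11001010 → 2-byte char #3 = CA 87.
Offset 9: leading byte 0xF1 = 11110001 → 4-byte char #4 = F1 BB 8A 84.
Offset 13: leading byte 0xE2 = 11100010 → 3-byte char #5 = E2 89 9C.
Offset 16: leading byte 0xF0 = 11110000 → 4-byte char #6 = F0 93 88 8C.
Offset 20: leading byte 0xD3 = 11010011 → 2-byte char #7 = D3 9C.
Offset 22: leading byte 0xE1 = 11100001 → 3-byte char #8 = E1 B9 A1.
Offset 25: leading byte 0xF2 = 11110010 → 4-byte char #9 = F2 84 92 B1.
Leading byte 0xF2 = 11110010 matches 11110xxx → 4-byte sequence.
Byte 1: 0xF2 = 11110010, payload 010 (3 bits).
Byte 2: 0x84 = 10000100 (10xxxxxx ✓), payload 000100.
Byte 3: 0x92 = 10010010 (10xxxxxx ✓), payload 010010.
Byte 4: 0xB1 = 10110001 (10xxxxxx ✓), payload 110001.
Concatenate: 010000100010010110001 = 0x844B1 (21 bits → U+844B1).

U+844B1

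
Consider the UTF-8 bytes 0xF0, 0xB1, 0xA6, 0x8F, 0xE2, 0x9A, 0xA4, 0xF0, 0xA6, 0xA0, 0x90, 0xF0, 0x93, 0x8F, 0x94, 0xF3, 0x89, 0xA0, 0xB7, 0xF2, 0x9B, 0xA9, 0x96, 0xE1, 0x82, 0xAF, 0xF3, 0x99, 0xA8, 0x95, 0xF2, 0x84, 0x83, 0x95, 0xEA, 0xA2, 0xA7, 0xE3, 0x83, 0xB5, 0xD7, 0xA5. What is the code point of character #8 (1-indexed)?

Offset 0: leading byte 0xF0 = 11110000 → 4-byte char #1 = F0 B1 A6 8F.
Offset 4: leading byte 0xE2 = 11100010 → 3-byte char #2 = E2 9A A4.
Offset 7: leading byte 0xF0 = 11110000 → 4-byte char #3 = F0 A6 A0 90.
Offset 11: leading byte 0xF0 = 11110000 → 4-byte char #4 = F0 93 8F 94.
Offset 15: leading byte 0xF3 = 11110011 → 4-byte char #5 = F3 89 A0 B7.
Offset 19: leading byte 0xF2 = 11110010 → 4-byte char #6 = F2 9B A9 96.
Offset 23: leading byte 0xE1 = 11100001 → 3-byte char #7 = E1 82 AF.
Offset 26: leading byte 0xF3 = 11110011 → 4-byte char #8 = F3 99 A8 95.
Leading byte 0xF3 = 11110011 matches 11110xxx → 4-byte sequence.
Byte 1: 0xF3 = 11110011, payload 011 (3 bits).
Byte 2: 0x99 = 10011001 (10xxxxxx ✓), payload 011001.
Byte 3: 0xA8 = 10101000 (10xxxxxx ✓), payload 101000.
Byte 4: 0x95 = 10010101 (10xxxxxx ✓), payload 010101.
Concatenate: 011011001101000010101 = 0xD9A15 (21 bits → U+D9A15).

U+D9A15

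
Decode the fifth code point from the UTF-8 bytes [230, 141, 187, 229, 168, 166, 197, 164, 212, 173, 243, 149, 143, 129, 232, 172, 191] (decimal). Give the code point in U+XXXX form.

U+D53C1

Offset 0: leading byte 0xE6 = 11100110 → 3-byte char #1 = E6 8D BB.
Offset 3: leading byte 0xE5 = 11100101 → 3-byte char #2 = E5 A8 A6.
Offset 6: leading byte 0xC5 = 11000101 → 2-byte char #3 = C5 A4.
Offset 8: leading byte 0xD4 = 11010100 → 2-byte char #4 = D4 AD.
Offset 10: leading byte 0xF3 = 11110011 → 4-byte char #5 = F3 95 8F 81.
Leading byte 0xF3 = 11110011 matches 11110xxx → 4-byte sequence.
Byte 1: 0xF3 = 11110011, payload 011 (3 bits).
Byte 2: 0x95 = 10010101 (10xxxxxx ✓), payload 010101.
Byte 3: 0x8F = 10001111 (10xxxxxx ✓), payload 001111.
Byte 4: 0x81 = 10000001 (10xxxxxx ✓), payload 000001.
Concatenate: 011010101001111000001 = 0xD53C1 (21 bits → U+D53C1).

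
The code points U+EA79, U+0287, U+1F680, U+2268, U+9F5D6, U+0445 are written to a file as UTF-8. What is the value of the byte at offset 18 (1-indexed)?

1-indexed offset 18 is 0-indexed offset 17.
U+EA79 → 3-byte form EE A9 B9 at offsets 0–2.
U+0287 → 2-byte form CA 87 at offsets 3–4.
U+1F680 → 4-byte form F0 9F 9A 80 at offsets 5–8.
U+2268 → 3-byte form E2 89 A8 at offsets 9–11.
U+9F5D6 → 4-byte form F2 9F 97 96 at offsets 12–15.
U+0445 → 2-byte form D1 85 at offsets 16–17.
Offset 17 falls in char 6's range; it's byte 2 of D1 85 = 0x85.

0x85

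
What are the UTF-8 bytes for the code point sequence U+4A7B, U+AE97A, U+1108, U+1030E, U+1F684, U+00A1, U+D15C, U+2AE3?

E4 A9 BB F2 AE A5 BA E1 84 88 F0 90 8C 8E F0 9F 9A 84 C2 A1 ED 85 9C E2 AB A3

U+4A7B: 3-byte form → E4 A9 BB.
U+AE97A: 4-byte form → F2 AE A5 BA.
U+1108: 3-byte form → E1 84 88.
U+1030E: 4-byte form → F0 90 8C 8E.
U+1F684: 4-byte form → F0 9F 9A 84.
U+00A1: 2-byte form → C2 A1.
U+D15C: 3-byte form → ED 85 9C.
U+2AE3: 3-byte form → E2 AB A3.
Concatenated (26 bytes): E4 A9 BB F2 AE A5 BA E1 84 88 F0 90 8C 8E F0 9F 9A 84 C2 A1 ED 85 9C E2 AB A3.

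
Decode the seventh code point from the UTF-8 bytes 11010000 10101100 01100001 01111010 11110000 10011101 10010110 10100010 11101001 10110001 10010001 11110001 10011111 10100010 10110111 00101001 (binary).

U+0029

Offset 0: leading byte 0xD0 = 11010000 → 2-byte char #1 = D0 AC.
Offset 2: leading byte 0x61 = 01100001 → 1-byte char #2 = 61.
Offset 3: leading byte 0x7A = 01111010 → 1-byte char #3 = 7A.
Offset 4: leading byte 0xF0 = 11110000 → 4-byte char #4 = F0 9D 96 A2.
Offset 8: leading byte 0xE9 = 11101001 → 3-byte char #5 = E9 B1 91.
Offset 11: leading byte 0xF1 = 11110001 → 4-byte char #6 = F1 9F A2 B7.
Offset 15: leading byte 0x29 = 00101001 → 1-byte char #7 = 29.
Leading byte 0x29 = 00101001 matches 0xxxxxxx → 1-byte sequence.
Byte 1: 0x29 = 00101001, payload 0101001 (7 bits).
Concatenate: 0101001 = 0x29 (7 bits → U+0029).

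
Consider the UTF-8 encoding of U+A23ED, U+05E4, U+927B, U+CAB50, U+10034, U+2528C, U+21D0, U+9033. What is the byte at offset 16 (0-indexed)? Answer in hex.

U+A23ED → 4-byte form F2 A2 8F AD at offsets 0–3.
U+05E4 → 2-byte form D7 A4 at offsets 4–5.
U+927B → 3-byte form E9 89 BB at offsets 6–8.
U+CAB50 → 4-byte form F3 8A AD 90 at offsets 9–12.
U+10034 → 4-byte form F0 90 80 B4 at offsets 13–16.
Offset 16 falls in char 5's range; it's byte 4 of F0 90 80 B4 = 0xB4.

0xB4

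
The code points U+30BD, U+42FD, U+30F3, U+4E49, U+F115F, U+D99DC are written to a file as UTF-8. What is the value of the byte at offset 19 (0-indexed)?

U+30BD → 3-byte form E3 82 BD at offsets 0–2.
U+42FD → 3-byte form E4 8B BD at offsets 3–5.
U+30F3 → 3-byte form E3 83 B3 at offsets 6–8.
U+4E49 → 3-byte form E4 B9 89 at offsets 9–11.
U+F115F → 4-byte form F3 B1 85 9F at offsets 12–15.
U+D99DC → 4-byte form F3 99 A7 9C at offsets 16–19.
Offset 19 falls in char 6's range; it's byte 4 of F3 99 A7 9C = 0x9C.

0x9C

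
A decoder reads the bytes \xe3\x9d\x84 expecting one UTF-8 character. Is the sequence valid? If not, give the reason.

Leading byte 0xE3 = 11100011 → 3-byte form.
Continuation bytes 0x9D=10011101, 0x84=10000100 all match 10xxxxxx.
Decoded value 0x3744 is ≥ 0x800 (shortest form) and not a surrogate.

valid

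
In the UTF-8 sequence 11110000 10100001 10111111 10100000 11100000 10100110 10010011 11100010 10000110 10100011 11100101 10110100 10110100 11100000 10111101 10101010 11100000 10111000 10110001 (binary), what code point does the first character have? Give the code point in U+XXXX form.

Offset 0: leading byte 0xF0 = 11110000 → 4-byte char #1 = F0 A1 BF A0.
Leading byte 0xF0 = 11110000 matches 11110xxx → 4-byte sequence.
Byte 1: 0xF0 = 11110000, payload 000 (3 bits).
Byte 2: 0xA1 = 10100001 (10xxxxxx ✓), payload 100001.
Byte 3: 0xBF = 10111111 (10xxxxxx ✓), payload 111111.
Byte 4: 0xA0 = 10100000 (10xxxxxx ✓), payload 100000.
Concatenate: 000100001111111100000 = 0x21FE0 (21 bits → U+21FE0).

U+21FE0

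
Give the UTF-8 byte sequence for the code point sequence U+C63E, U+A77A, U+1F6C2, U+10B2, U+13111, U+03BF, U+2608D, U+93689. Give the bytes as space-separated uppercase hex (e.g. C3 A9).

EC 98 BE EA 9D BA F0 9F 9B 82 E1 82 B2 F0 93 84 91 CE BF F0 A6 82 8D F2 93 9A 89

U+C63E: 3-byte form → EC 98 BE.
U+A77A: 3-byte form → EA 9D BA.
U+1F6C2: 4-byte form → F0 9F 9B 82.
U+10B2: 3-byte form → E1 82 B2.
U+13111: 4-byte form → F0 93 84 91.
U+03BF: 2-byte form → CE BF.
U+2608D: 4-byte form → F0 A6 82 8D.
U+93689: 4-byte form → F2 93 9A 89.
Concatenated (27 bytes): EC 98 BE EA 9D BA F0 9F 9B 82 E1 82 B2 F0 93 84 91 CE BF F0 A6 82 8D F2 93 9A 89.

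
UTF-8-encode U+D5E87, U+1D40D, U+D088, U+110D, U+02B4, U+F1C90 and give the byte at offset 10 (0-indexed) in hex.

0x88

U+D5E87 → 4-byte form F3 95 BA 87 at offsets 0–3.
U+1D40D → 4-byte form F0 9D 90 8D at offsets 4–7.
U+D088 → 3-byte form ED 82 88 at offsets 8–10.
Offset 10 falls in char 3's range; it's byte 3 of ED 82 88 = 0x88.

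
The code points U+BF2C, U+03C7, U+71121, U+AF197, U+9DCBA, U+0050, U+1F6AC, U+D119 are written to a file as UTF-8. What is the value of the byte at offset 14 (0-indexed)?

0x9D

U+BF2C → 3-byte form EB BC AC at offsets 0–2.
U+03C7 → 2-byte form CF 87 at offsets 3–4.
U+71121 → 4-byte form F1 B1 84 A1 at offsets 5–8.
U+AF197 → 4-byte form F2 AF 86 97 at offsets 9–12.
U+9DCBA → 4-byte form F2 9D B2 BA at offsets 13–16.
Offset 14 falls in char 5's range; it's byte 2 of F2 9D B2 BA = 0x9D.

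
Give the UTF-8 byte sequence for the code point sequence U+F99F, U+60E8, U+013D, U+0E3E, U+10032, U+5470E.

U+F99F: 3-byte form → EF A6 9F.
U+60E8: 3-byte form → E6 83 A8.
U+013D: 2-byte form → C4 BD.
U+0E3E: 3-byte form → E0 B8 BE.
U+10032: 4-byte form → F0 90 80 B2.
U+5470E: 4-byte form → F1 94 9C 8E.
Concatenated (19 bytes): EF A6 9F E6 83 A8 C4 BD E0 B8 BE F0 90 80 B2 F1 94 9C 8E.

EF A6 9F E6 83 A8 C4 BD E0 B8 BE F0 90 80 B2 F1 94 9C 8E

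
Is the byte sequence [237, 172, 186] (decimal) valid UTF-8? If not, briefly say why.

Structurally a 3-byte sequence; payload = 0xDB3A.
But 0xDB3A is in U+D800–U+DFFF, the surrogate range. Surrogates are not Unicode scalar values and are forbidden in UTF-8.

invalid (encodes a surrogate (U+D800–U+DFFF))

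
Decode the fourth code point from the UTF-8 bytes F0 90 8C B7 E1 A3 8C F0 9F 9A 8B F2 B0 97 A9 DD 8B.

U+B05E9

Offset 0: leading byte 0xF0 = 11110000 → 4-byte char #1 = F0 90 8C B7.
Offset 4: leading byte 0xE1 = 11100001 → 3-byte char #2 = E1 A3 8C.
Offset 7: leading byte 0xF0 = 11110000 → 4-byte char #3 = F0 9F 9A 8B.
Offset 11: leading byte 0xF2 = 11110010 → 4-byte char #4 = F2 B0 97 A9.
Leading byte 0xF2 = 11110010 matches 11110xxx → 4-byte sequence.
Byte 1: 0xF2 = 11110010, payload 010 (3 bits).
Byte 2: 0xB0 = 10110000 (10xxxxxx ✓), payload 110000.
Byte 3: 0x97 = 10010111 (10xxxxxx ✓), payload 010111.
Byte 4: 0xA9 = 10101001 (10xxxxxx ✓), payload 101001.
Concatenate: 010110000010111101001 = 0xB05E9 (21 bits → U+B05E9).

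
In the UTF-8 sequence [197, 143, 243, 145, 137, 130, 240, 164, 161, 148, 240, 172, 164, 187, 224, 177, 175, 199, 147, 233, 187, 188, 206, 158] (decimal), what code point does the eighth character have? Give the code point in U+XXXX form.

U+039E

Offset 0: leading byte 0xC5 = 11000101 → 2-byte char #1 = C5 8F.
Offset 2: leading byte 0xF3 = 11110011 → 4-byte char #2 = F3 91 89 82.
Offset 6: leading byte 0xF0 = 11110000 → 4-byte char #3 = F0 A4 A1 94.
Offset 10: leading byte 0xF0 = 11110000 → 4-byte char #4 = F0 AC A4 BB.
Offset 14: leading byte 0xE0 = 11100000 → 3-byte char #5 = E0 B1 AF.
Offset 17: leading byte 0xC7 = 11000111 → 2-byte char #6 = C7 93.
Offset 19: leading byte 0xE9 = 11101001 → 3-byte char #7 = E9 BB BC.
Offset 22: leading byte 0xCE = 11001110 → 2-byte char #8 = CE 9E.
Leading byte 0xCE = 11001110 matches 110xxxxx → 2-byte sequence.
Byte 1: 0xCE = 11001110, payload 01110 (5 bits).
Byte 2: 0x9E = 10011110 (10xxxxxx ✓), payload 011110.
Concatenate: 01110011110 = 0x39E (11 bits → U+039E).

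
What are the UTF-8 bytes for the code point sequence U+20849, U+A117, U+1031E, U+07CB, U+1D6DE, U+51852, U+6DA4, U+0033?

U+20849: 4-byte form → F0 A0 A1 89.
U+A117: 3-byte form → EA 84 97.
U+1031E: 4-byte form → F0 90 8C 9E.
U+07CB: 2-byte form → DF 8B.
U+1D6DE: 4-byte form → F0 9D 9B 9E.
U+51852: 4-byte form → F1 91 A1 92.
U+6DA4: 3-byte form → E6 B6 A4.
U+0033: 1-byte form → 33.
Concatenated (25 bytes): F0 A0 A1 89 EA 84 97 F0 90 8C 9E DF 8B F0 9D 9B 9E F1 91 A1 92 E6 B6 A4 33.

F0 A0 A1 89 EA 84 97 F0 90 8C 9E DF 8B F0 9D 9B 9E F1 91 A1 92 E6 B6 A4 33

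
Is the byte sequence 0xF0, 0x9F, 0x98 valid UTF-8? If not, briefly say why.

Leading byte 0xF0 = 11110000 → 4-byte form, but only 3 bytes are present.

invalid (sequence truncated)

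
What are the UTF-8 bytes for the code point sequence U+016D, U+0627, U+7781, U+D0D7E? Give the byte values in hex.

C5 AD D8 A7 E7 9E 81 F3 90 B5 BE

U+016D: 2-byte form → C5 AD.
U+0627: 2-byte form → D8 A7.
U+7781: 3-byte form → E7 9E 81.
U+D0D7E: 4-byte form → F3 90 B5 BE.
Concatenated (11 bytes): C5 AD D8 A7 E7 9E 81 F3 90 B5 BE.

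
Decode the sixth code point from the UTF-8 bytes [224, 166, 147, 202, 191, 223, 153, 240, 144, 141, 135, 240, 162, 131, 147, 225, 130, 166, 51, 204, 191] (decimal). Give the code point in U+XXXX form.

U+10A6

Offset 0: leading byte 0xE0 = 11100000 → 3-byte char #1 = E0 A6 93.
Offset 3: leading byte 0xCA = 11001010 → 2-byte char #2 = CA BF.
Offset 5: leading byte 0xDF = 11011111 → 2-byte char #3 = DF 99.
Offset 7: leading byte 0xF0 = 11110000 → 4-byte char #4 = F0 90 8D 87.
Offset 11: leading byte 0xF0 = 11110000 → 4-byte char #5 = F0 A2 83 93.
Offset 15: leading byte 0xE1 = 11100001 → 3-byte char #6 = E1 82 A6.
Leading byte 0xE1 = 11100001 matches 1110xxxx → 3-byte sequence.
Byte 1: 0xE1 = 11100001, payload 0001 (4 bits).
Byte 2: 0x82 = 10000010 (10xxxxxx ✓), payload 000010.
Byte 3: 0xA6 = 10100110 (10xxxxxx ✓), payload 100110.
Concatenate: 0001000010100110 = 0x10A6 (16 bits → U+10A6).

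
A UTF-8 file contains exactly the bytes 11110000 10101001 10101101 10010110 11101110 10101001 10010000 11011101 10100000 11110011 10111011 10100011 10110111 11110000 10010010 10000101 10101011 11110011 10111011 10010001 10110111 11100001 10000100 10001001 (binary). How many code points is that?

Byte at offset 0: 0xF0 = 11110000 → 4-byte char (#1). Advance 4.
Byte at offset 4: 0xEE = 11101110 → 3-byte char (#2). Advance 3.
Byte at offset 7: 0xDD = 11011101 → 2-byte char (#3). Advance 2.
Byte at offset 9: 0xF3 = 11110011 → 4-byte char (#4). Advance 4.
Byte at offset 13: 0xF0 = 11110000 → 4-byte char (#5). Advance 4.
Byte at offset 17: 0xF3 = 11110011 → 4-byte char (#6). Advance 4.
Byte at offset 21: 0xE1 = 11100001 → 3-byte char (#7). Advance 3.
Reached end at offset 24 after 7 code points.

7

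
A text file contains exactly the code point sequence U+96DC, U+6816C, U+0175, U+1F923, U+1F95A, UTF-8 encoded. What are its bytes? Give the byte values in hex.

E9 9B 9C F1 A8 85 AC C5 B5 F0 9F A4 A3 F0 9F A5 9A

U+96DC: 3-byte form → E9 9B 9C.
U+6816C: 4-byte form → F1 A8 85 AC.
U+0175: 2-byte form → C5 B5.
U+1F923: 4-byte form → F0 9F A4 A3.
U+1F95A: 4-byte form → F0 9F A5 9A.
Concatenated (17 bytes): E9 9B 9C F1 A8 85 AC C5 B5 F0 9F A4 A3 F0 9F A5 9A.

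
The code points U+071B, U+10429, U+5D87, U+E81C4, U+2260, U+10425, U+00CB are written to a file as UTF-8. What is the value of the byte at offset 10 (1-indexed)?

1-indexed offset 10 is 0-indexed offset 9.
U+071B → 2-byte form DC 9B at offsets 0–1.
U+10429 → 4-byte form F0 90 90 A9 at offsets 2–5.
U+5D87 → 3-byte form E5 B6 87 at offsets 6–8.
U+E81C4 → 4-byte form F3 A8 87 84 at offsets 9–12.
Offset 9 falls in char 4's range; it's byte 1 of F3 A8 87 84 = 0xF3.

0xF3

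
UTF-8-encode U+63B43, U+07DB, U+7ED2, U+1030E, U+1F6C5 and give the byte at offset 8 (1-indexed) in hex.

0xBB

1-indexed offset 8 is 0-indexed offset 7.
U+63B43 → 4-byte form F1 A3 AD 83 at offsets 0–3.
U+07DB → 2-byte form DF 9B at offsets 4–5.
U+7ED2 → 3-byte form E7 BB 92 at offsets 6–8.
Offset 7 falls in char 3's range; it's byte 2 of E7 BB 92 = 0xBB.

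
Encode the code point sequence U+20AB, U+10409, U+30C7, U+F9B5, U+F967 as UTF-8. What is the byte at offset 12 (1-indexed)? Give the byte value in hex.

0xA6

1-indexed offset 12 is 0-indexed offset 11.
U+20AB → 3-byte form E2 82 AB at offsets 0–2.
U+10409 → 4-byte form F0 90 90 89 at offsets 3–6.
U+30C7 → 3-byte form E3 83 87 at offsets 7–9.
U+F9B5 → 3-byte form EF A6 B5 at offsets 10–12.
Offset 11 falls in char 4's range; it's byte 2 of EF A6 B5 = 0xA6.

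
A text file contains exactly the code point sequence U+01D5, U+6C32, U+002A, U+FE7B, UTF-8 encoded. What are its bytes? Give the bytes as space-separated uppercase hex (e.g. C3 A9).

C7 95 E6 B0 B2 2A EF B9 BB

U+01D5: 2-byte form → C7 95.
U+6C32: 3-byte form → E6 B0 B2.
U+002A: 1-byte form → 2A.
U+FE7B: 3-byte form → EF B9 BB.
Concatenated (9 bytes): C7 95 E6 B0 B2 2A EF B9 BB.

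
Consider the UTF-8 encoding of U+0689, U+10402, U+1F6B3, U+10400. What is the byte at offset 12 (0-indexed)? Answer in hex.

U+0689 → 2-byte form DA 89 at offsets 0–1.
U+10402 → 4-byte form F0 90 90 82 at offsets 2–5.
U+1F6B3 → 4-byte form F0 9F 9A B3 at offsets 6–9.
U+10400 → 4-byte form F0 90 90 80 at offsets 10–13.
Offset 12 falls in char 4's range; it's byte 3 of F0 90 90 80 = 0x90.

0x90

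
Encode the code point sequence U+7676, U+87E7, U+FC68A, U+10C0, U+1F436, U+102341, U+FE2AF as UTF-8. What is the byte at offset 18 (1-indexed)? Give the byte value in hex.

0xF4

1-indexed offset 18 is 0-indexed offset 17.
U+7676 → 3-byte form E7 99 B6 at offsets 0–2.
U+87E7 → 3-byte form E8 9F A7 at offsets 3–5.
U+FC68A → 4-byte form F3 BC 9A 8A at offsets 6–9.
U+10C0 → 3-byte form E1 83 80 at offsets 10–12.
U+1F436 → 4-byte form F0 9F 90 B6 at offsets 13–16.
U+102341 → 4-byte form F4 82 8D 81 at offsets 17–20.
Offset 17 falls in char 6's range; it's byte 1 of F4 82 8D 81 = 0xF4.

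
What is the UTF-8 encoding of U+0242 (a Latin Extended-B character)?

C9 82

U+0242 = 0x242 = 578 decimal. In range U+0080–U+07FF → 2-byte form: 110xxxxx 10xxxxxx.
Binary (11 bits): 01001000010.
Split 5+6: 01001 | 000010.
Byte 1: 11001001 = 0xC9.
Byte 2: 10000010 = 0x82.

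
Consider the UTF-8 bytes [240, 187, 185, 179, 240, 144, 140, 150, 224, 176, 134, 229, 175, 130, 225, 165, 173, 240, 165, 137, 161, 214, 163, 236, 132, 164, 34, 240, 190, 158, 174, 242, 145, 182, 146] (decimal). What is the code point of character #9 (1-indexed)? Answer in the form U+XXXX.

U+0022

Offset 0: leading byte 0xF0 = 11110000 → 4-byte char #1 = F0 BB B9 B3.
Offset 4: leading byte 0xF0 = 11110000 → 4-byte char #2 = F0 90 8C 96.
Offset 8: leading byte 0xE0 = 11100000 → 3-byte char #3 = E0 B0 86.
Offset 11: leading byte 0xE5 = 11100101 → 3-byte char #4 = E5 AF 82.
Offset 14: leading byte 0xE1 = 11100001 → 3-byte char #5 = E1 A5 AD.
Offset 17: leading byte 0xF0 = 11110000 → 4-byte char #6 = F0 A5 89 A1.
Offset 21: leading byte 0xD6 = 11010110 → 2-byte char #7 = D6 A3.
Offset 23: leading byte 0xEC = 11101100 → 3-byte char #8 = EC 84 A4.
Offset 26: leading byte 0x22 = 00100010 → 1-byte char #9 = 22.
Leading byte 0x22 = 00100010 matches 0xxxxxxx → 1-byte sequence.
Byte 1: 0x22 = 00100010, payload 0100010 (7 bits).
Concatenate: 0100010 = 0x22 (7 bits → U+0022).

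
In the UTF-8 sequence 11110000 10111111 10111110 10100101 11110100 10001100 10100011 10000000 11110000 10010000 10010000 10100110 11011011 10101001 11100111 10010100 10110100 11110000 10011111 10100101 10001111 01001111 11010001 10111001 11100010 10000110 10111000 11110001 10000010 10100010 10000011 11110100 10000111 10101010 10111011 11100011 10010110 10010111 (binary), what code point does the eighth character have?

Offset 0: leading byte 0xF0 = 11110000 → 4-byte char #1 = F0 BF BE A5.
Offset 4: leading byte 0xF4 = 11110100 → 4-byte char #2 = F4 8C A3 80.
Offset 8: leading byte 0xF0 = 11110000 → 4-byte char #3 = F0 90 90 A6.
Offset 12: leading byte 0xDB = 11011011 → 2-byte char #4 = DB A9.
Offset 14: leading byte 0xE7 = 11100111 → 3-byte char #5 = E7 94 B4.
Offset 17: leading byte 0xF0 = 11110000 → 4-byte char #6 = F0 9F A5 8F.
Offset 21: leading byte 0x4F = 01001111 → 1-byte char #7 = 4F.
Offset 22: leading byte 0xD1 = 11010001 → 2-byte char #8 = D1 B9.
Leading byte 0xD1 = 11010001 matches 110xxxxx → 2-byte sequence.
Byte 1: 0xD1 = 11010001, payload 10001 (5 bits).
Byte 2: 0xB9 = 10111001 (10xxxxxx ✓), payload 111001.
Concatenate: 10001111001 = 0x479 (11 bits → U+0479).

U+0479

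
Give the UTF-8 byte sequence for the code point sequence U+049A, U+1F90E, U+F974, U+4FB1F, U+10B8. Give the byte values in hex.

U+049A: 2-byte form → D2 9A.
U+1F90E: 4-byte form → F0 9F A4 8E.
U+F974: 3-byte form → EF A5 B4.
U+4FB1F: 4-byte form → F1 8F AC 9F.
U+10B8: 3-byte form → E1 82 B8.
Concatenated (16 bytes): D2 9A F0 9F A4 8E EF A5 B4 F1 8F AC 9F E1 82 B8.

D2 9A F0 9F A4 8E EF A5 B4 F1 8F AC 9F E1 82 B8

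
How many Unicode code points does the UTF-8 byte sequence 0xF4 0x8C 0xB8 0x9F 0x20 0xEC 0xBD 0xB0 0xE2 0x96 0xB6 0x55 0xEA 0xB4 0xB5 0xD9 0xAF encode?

7

Byte at offset 0: 0xF4 = 11110100 → 4-byte char (#1). Advance 4.
Byte at offset 4: 0x20 = 00100000 → 1-byte char (#2). Advance 1.
Byte at offset 5: 0xEC = 11101100 → 3-byte char (#3). Advance 3.
Byte at offset 8: 0xE2 = 11100010 → 3-byte char (#4). Advance 3.
Byte at offset 11: 0x55 = 01010101 → 1-byte char (#5). Advance 1.
Byte at offset 12: 0xEA = 11101010 → 3-byte char (#6). Advance 3.
Byte at offset 15: 0xD9 = 11011001 → 2-byte char (#7). Advance 2.
Reached end at offset 17 after 7 code points.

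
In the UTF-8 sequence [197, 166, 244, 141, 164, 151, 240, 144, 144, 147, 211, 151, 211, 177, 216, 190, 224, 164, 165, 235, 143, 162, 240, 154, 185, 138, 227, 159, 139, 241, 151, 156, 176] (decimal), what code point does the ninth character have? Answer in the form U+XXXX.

U+1AE4A

Offset 0: leading byte 0xC5 = 11000101 → 2-byte char #1 = C5 A6.
Offset 2: leading byte 0xF4 = 11110100 → 4-byte char #2 = F4 8D A4 97.
Offset 6: leading byte 0xF0 = 11110000 → 4-byte char #3 = F0 90 90 93.
Offset 10: leading byte 0xD3 = 11010011 → 2-byte char #4 = D3 97.
Offset 12: leading byte 0xD3 = 11010011 → 2-byte char #5 = D3 B1.
Offset 14: leading byte 0xD8 = 11011000 → 2-byte char #6 = D8 BE.
Offset 16: leading byte 0xE0 = 11100000 → 3-byte char #7 = E0 A4 A5.
Offset 19: leading byte 0xEB = 11101011 → 3-byte char #8 = EB 8F A2.
Offset 22: leading byte 0xF0 = 11110000 → 4-byte char #9 = F0 9A B9 8A.
Leading byte 0xF0 = 11110000 matches 11110xxx → 4-byte sequence.
Byte 1: 0xF0 = 11110000, payload 000 (3 bits).
Byte 2: 0x9A = 10011010 (10xxxxxx ✓), payload 011010.
Byte 3: 0xB9 = 10111001 (10xxxxxx ✓), payload 111001.
Byte 4: 0x8A = 10001010 (10xxxxxx ✓), payload 001010.
Concatenate: 000011010111001001010 = 0x1AE4A (21 bits → U+1AE4A).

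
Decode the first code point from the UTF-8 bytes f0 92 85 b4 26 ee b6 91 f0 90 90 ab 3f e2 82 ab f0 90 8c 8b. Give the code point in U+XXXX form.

Offset 0: leading byte 0xF0 = 11110000 → 4-byte char #1 = F0 92 85 B4.
Leading byte 0xF0 = 11110000 matches 11110xxx → 4-byte sequence.
Byte 1: 0xF0 = 11110000, payload 000 (3 bits).
Byte 2: 0x92 = 10010010 (10xxxxxx ✓), payload 010010.
Byte 3: 0x85 = 10000101 (10xxxxxx ✓), payload 000101.
Byte 4: 0xB4 = 10110100 (10xxxxxx ✓), payload 110100.
Concatenate: 000010010000101110100 = 0x12174 (21 bits → U+12174).

U+12174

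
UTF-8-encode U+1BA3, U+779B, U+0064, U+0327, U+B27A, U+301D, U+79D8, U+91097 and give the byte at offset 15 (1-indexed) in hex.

1-indexed offset 15 is 0-indexed offset 14.
U+1BA3 → 3-byte form E1 AE A3 at offsets 0–2.
U+779B → 3-byte form E7 9E 9B at offsets 3–5.
U+0064 → 1-byte form 64 at offsets 6–6.
U+0327 → 2-byte form CC A7 at offsets 7–8.
U+B27A → 3-byte form EB 89 BA at offsets 9–11.
U+301D → 3-byte form E3 80 9D at offsets 12–14.
Offset 14 falls in char 6's range; it's byte 3 of E3 80 9D = 0x9D.

0x9D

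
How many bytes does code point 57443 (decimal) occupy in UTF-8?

U+E063 = 0xE063. UTF-8 uses 1 byte below 0x80, 2 below 0x800, 3 below 0x10000, 4 up to 0x10FFFF. 0xE063 is in U+0800–U+FFFF → 3 bytes.

3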